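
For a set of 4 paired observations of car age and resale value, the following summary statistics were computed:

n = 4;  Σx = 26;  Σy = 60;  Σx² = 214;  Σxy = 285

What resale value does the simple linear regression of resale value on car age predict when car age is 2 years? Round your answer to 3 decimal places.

Sxx = Σx² − (Σx)²/n = 214 − 169 = 45
Sxy = Σxy − (Σx)(Σy)/n = 285 − 390 = -105
b = Sxy/Sxx = -105/45 = -2.333333
a = ȳ − b·x̄ = 15 − (-2.333333)·6.5 = 30.166667
ŷ(2) = a + b·2 = 30.166667 + (-2.333333)·2 = 25.5

25.500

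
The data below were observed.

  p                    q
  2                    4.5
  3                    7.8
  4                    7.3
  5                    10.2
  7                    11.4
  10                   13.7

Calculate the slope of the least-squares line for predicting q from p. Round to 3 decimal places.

n = 6, Σx = 31, Σy = 54.9, Σxy = 329.4, Σx² = 203
Sxx = Σx² − (Σx)²/n = 203 − 160.166667 = 42.833333
Sxy = Σxy − (Σx)(Σy)/n = 329.4 − 283.65 = 45.75
b = Sxy/Sxx = 45.75/42.833333 = 1.068093

1.068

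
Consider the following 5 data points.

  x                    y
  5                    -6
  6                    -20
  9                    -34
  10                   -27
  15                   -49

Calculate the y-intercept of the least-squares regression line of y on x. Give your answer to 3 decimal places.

7.203

n = 5, Σx = 45, Σy = -136, Σxy = -1461, Σx² = 467
Sxx = Σx² − (Σx)²/n = 467 − 405 = 62
Sxy = Σxy − (Σx)(Σy)/n = -1461 − (-1224) = -237
b = Sxy/Sxx = -237/62 = -3.822581
a = ȳ − b·x̄ = -27.2 − (-3.822581)·9 = 7.203226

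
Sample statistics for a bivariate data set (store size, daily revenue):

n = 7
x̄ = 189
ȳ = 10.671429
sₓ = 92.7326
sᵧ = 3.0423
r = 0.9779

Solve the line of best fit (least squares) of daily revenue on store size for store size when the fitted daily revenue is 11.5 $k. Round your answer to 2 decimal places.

214.83

b = r · sᵧ/sₓ = 0.9779 · 3.0423/92.7326 = 0.032082
a = ȳ − b·x̄ = 10.671429 − 0.032082·189 = 4.607895
Set a + b·x = 11.5: x = (11.5 − 4.607895) / 0.032082 = 214.826508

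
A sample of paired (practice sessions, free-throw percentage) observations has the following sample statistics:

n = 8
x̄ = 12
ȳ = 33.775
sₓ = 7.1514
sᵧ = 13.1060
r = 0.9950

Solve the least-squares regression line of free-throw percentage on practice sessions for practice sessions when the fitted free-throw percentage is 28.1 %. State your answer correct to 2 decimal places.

b = r · sᵧ/sₓ = 0.995 · 13.106/7.1514 = 1.823485
a = ȳ − b·x̄ = 33.775 − 1.823485·12 = 11.893181
Set a + b·x = 28.1: x = (28.1 − 11.893181) / 1.823485 = 8.887827

8.89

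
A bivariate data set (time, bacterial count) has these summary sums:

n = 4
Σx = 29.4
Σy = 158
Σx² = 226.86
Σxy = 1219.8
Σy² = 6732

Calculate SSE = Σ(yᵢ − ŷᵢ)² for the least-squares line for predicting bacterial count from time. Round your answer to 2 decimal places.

Sxx = Σx² − (Σx)²/n = 226.86 − 216.09 = 10.77
Sxy = Σxy − (Σx)(Σy)/n = 1219.8 − 1161.3 = 58.5
Syy = Σy² − (Σy)²/n = 6732 − 6241 = 491
b = Sxy/Sxx = 58.5/10.77 = 5.431755
SSE = Syy − b·Sxy = 491 − 5.431755·58.5 = 173.242340

173.24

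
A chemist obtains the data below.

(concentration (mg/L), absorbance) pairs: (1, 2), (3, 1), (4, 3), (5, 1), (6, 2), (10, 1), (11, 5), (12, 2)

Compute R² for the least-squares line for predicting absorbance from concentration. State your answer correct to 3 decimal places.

n = 8, Σx = 52, Σy = 17, Σxy = 123, Σx² = 452, Σy² = 49
Sxx = Σx² − (Σx)²/n = 452 − 338 = 114
Sxy = Σxy − (Σx)(Σy)/n = 123 − 110.5 = 12.5
Syy = Σy² − (Σy)²/n = 49 − 36.125 = 12.875
R² = Sxy²/(Sxx·Syy) = (12.5)²/(114·12.875) = 0.106455

0.106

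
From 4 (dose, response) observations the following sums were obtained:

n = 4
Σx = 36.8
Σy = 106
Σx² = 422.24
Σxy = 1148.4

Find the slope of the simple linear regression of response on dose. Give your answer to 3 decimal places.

Sxx = Σx² − (Σx)²/n = 422.24 − 338.56 = 83.68
Sxy = Σxy − (Σx)(Σy)/n = 1148.4 − 975.2 = 173.2
b = Sxy/Sxx = 173.2/83.68 = 2.069790

2.070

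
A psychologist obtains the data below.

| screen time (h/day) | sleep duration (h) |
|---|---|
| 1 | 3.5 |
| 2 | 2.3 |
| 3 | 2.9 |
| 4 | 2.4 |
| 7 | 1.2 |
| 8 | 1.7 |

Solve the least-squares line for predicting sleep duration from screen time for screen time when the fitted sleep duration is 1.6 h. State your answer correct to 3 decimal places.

n = 6, Σx = 25, Σy = 14, Σxy = 48.4, Σx² = 143
Sxx = Σx² − (Σx)²/n = 143 − 104.166667 = 38.833333
Sxy = Σxy − (Σx)(Σy)/n = 48.4 − 58.333333 = -9.933333
b = Sxy/Sxx = -9.933333/38.833333 = -0.255794
a = ȳ − b·x̄ = 2.333333 − (-0.255794)·4.166667 = 3.399142
Set a + b·x = 1.6: x = (1.6 − 3.399142) / (-0.255794) = 7.033557

7.034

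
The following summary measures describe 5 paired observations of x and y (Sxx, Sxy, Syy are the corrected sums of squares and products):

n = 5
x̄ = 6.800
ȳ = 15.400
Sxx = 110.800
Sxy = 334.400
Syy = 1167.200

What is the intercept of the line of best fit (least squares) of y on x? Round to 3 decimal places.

b = Sxy/Sxx = 334.4/110.8 = 3.018051
a = ȳ − b·x̄ = 15.4 − 3.018051·6.8 = -5.122744

-5.123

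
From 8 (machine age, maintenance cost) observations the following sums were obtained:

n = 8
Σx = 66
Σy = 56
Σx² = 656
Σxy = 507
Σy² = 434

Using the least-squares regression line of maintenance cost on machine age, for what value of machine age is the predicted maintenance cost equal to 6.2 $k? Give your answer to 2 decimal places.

Sxx = Σx² − (Σx)²/n = 656 − 544.5 = 111.5
Sxy = Σxy − (Σx)(Σy)/n = 507 − 462 = 45
b = Sxy/Sxx = 45/111.5 = 0.403587
a = ȳ − b·x̄ = 7 − 0.403587·8.25 = 3.670404
Set a + b·x = 6.2: x = (6.2 − 3.670404) / 0.403587 = 6.267778

6.27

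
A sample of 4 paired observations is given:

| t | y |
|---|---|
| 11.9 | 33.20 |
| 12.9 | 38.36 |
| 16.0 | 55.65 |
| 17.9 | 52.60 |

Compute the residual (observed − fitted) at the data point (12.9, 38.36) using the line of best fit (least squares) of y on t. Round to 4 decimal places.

n = 4, Σx = 58.7, Σy = 179.81, Σxy = 2721.864, Σx² = 884.43
Sxx = Σx² − (Σx)²/n = 884.43 − 861.4225 = 23.0075
Sxy = Σxy − (Σx)(Σy)/n = 2721.864 − 2638.71175 = 83.15225
b = Sxy/Sxx = 83.15225/23.0075 = 3.614137
a = ȳ − b·x̄ = 44.9525 − 3.614137·14.675 = -8.084956
ŷ(12.9) = -8.084956 + 3.614137·12.9 = 38.537407
residual = y − ŷ = 38.36 − 38.537407 = -0.177407

-0.1774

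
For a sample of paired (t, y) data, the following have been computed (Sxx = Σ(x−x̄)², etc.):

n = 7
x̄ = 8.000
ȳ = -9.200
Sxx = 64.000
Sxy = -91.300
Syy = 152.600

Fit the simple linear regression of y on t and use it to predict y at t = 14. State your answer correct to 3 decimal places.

b = Sxy/Sxx = -91.3/64 = -1.426562
a = ȳ − b·x̄ = -9.2 − (-1.426562)·8 = 2.2125
ŷ(14) = a + b·14 = 2.2125 + (-1.426562)·14 = -17.759375

-17.759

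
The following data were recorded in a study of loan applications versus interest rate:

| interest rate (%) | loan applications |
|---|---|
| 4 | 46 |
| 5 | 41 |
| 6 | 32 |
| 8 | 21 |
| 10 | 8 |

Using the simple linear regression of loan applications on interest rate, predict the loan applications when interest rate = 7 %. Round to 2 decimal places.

27.05

n = 5, Σx = 33, Σy = 148, Σxy = 829, Σx² = 241
Sxx = Σx² − (Σx)²/n = 241 − 217.8 = 23.2
Sxy = Σxy − (Σx)(Σy)/n = 829 − 976.8 = -147.8
b = Sxy/Sxx = -147.8/23.2 = -6.370690
a = ȳ − b·x̄ = 29.6 − (-6.370690)·6.6 = 71.646552
ŷ(7) = a + b·7 = 71.646552 + (-6.370690)·7 = 27.051724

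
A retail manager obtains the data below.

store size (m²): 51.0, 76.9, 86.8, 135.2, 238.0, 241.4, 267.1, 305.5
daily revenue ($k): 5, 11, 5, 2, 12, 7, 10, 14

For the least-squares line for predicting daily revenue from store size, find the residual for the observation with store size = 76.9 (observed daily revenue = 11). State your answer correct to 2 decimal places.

5.25

n = 8, Σx = 1401.9, Σy = 66, Σxy = 13299.1, Σx² = 313918.51
Sxx = Σx² − (Σx)²/n = 313918.51 − 245665.45125 = 68253.05875
Sxy = Σxy − (Σx)(Σy)/n = 13299.1 − 11565.675 = 1733.425
b = Sxy/Sxx = 1733.425/68253.05875 = 0.025397
a = ȳ − b·x̄ = 8.25 − 0.025397·175.2375 = 3.799488
ŷ(76.9) = 3.799488 + 0.025397·76.9 = 5.752520
residual = y − ŷ = 11 − 5.752520 = 5.247480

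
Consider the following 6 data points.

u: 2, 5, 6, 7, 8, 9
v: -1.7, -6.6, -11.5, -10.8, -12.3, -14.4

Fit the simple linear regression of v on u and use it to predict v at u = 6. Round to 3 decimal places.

n = 6, Σx = 37, Σy = -57.3, Σxy = -409, Σx² = 259
Sxx = Σx² − (Σx)²/n = 259 − 228.166667 = 30.833333
Sxy = Σxy − (Σx)(Σy)/n = -409 − (-353.35) = -55.65
b = Sxy/Sxx = -55.65/30.833333 = -1.804865
a = ȳ − b·x̄ = -9.55 − (-1.804865)·6.166667 = 1.58
ŷ(6) = a + b·6 = 1.58 + (-1.804865)·6 = -9.249189

-9.249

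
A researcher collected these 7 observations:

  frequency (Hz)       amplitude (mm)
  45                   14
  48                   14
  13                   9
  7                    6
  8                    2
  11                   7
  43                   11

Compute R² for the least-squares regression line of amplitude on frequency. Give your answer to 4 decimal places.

0.7984

n = 7, Σx = 175, Σy = 63, Σxy = 2027, Σx² = 6581, Σy² = 683
Sxx = Σx² − (Σx)²/n = 6581 − 4375 = 2206
Sxy = Σxy − (Σx)(Σy)/n = 2027 − 1575 = 452
Syy = Σy² − (Σy)²/n = 683 − 567 = 116
R² = Sxy²/(Sxx·Syy) = (452)²/(2206·116) = 0.798387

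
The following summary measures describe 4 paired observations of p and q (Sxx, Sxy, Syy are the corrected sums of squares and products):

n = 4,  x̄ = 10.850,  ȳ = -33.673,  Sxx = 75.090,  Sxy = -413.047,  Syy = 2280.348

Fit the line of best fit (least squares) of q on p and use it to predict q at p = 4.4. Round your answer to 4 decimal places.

b = Sxy/Sxx = -413.047/75.09 = -5.500693
a = ȳ − b·x̄ = -33.673 − (-5.500693)·10.85 = 26.009514
ŷ(4.4) = a + b·4.4 = 26.009514 + (-5.500693)·4.4 = 1.806467

1.8065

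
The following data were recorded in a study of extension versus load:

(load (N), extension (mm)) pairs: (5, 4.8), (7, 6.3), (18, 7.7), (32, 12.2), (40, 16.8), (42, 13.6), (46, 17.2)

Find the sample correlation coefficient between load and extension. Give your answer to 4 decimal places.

0.9693

n = 7, Σx = 190, Σy = 78.6, Σxy = 2631.5, Σx² = 6902, Σy² = 1033.9
Sxx = Σx² − (Σx)²/n = 6902 − 5157.142857 = 1744.857143
Sxy = Σxy − (Σx)(Σy)/n = 2631.5 − 2133.428571 = 498.071429
Syy = Σy² − (Σy)²/n = 1033.9 − 882.565714 = 151.334286
r = Sxy/√(Sxx·Syy) = 498.071429/√(264056.709388) = 498.071429/513.864485 = 0.969266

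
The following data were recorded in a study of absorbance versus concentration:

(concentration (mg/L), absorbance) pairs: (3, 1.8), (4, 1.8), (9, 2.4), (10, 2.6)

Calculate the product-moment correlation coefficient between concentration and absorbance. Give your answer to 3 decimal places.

0.990

n = 4, Σx = 26, Σy = 8.6, Σxy = 60.2, Σx² = 206, Σy² = 19
Sxx = Σx² − (Σx)²/n = 206 − 169 = 37
Sxy = Σxy − (Σx)(Σy)/n = 60.2 − 55.9 = 4.3
Syy = Σy² − (Σy)²/n = 19 − 18.49 = 0.51
r = Sxy/√(Sxx·Syy) = 4.3/√(18.87) = 4.3/4.343961 = 0.989880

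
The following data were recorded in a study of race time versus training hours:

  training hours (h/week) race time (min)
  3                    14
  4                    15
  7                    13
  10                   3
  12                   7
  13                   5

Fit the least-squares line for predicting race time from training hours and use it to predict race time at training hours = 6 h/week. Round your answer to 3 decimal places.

n = 6, Σx = 49, Σy = 57, Σxy = 372, Σx² = 487
Sxx = Σx² − (Σx)²/n = 487 − 400.166667 = 86.833333
Sxy = Σxy − (Σx)(Σy)/n = 372 − 465.5 = -93.5
b = Sxy/Sxx = -93.5/86.833333 = -1.076775
a = ȳ − b·x̄ = 9.5 − (-1.076775)·8.166667 = 18.293666
ŷ(6) = a + b·6 = 18.293666 + (-1.076775)·6 = 11.833013

11.833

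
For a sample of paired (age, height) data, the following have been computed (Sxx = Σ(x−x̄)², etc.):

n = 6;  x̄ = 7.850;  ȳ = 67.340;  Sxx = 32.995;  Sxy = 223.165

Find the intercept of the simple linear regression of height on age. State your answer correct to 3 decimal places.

14.246

b = Sxy/Sxx = 223.165/32.995 = 6.763601
a = ȳ − b·x̄ = 67.34 − 6.763601·7.85 = 14.245736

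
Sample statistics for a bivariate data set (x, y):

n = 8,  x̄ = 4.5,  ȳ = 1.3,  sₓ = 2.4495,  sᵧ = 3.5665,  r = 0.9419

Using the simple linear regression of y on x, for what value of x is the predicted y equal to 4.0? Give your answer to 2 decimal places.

6.47

b = r · sᵧ/sₓ = 0.9419 · 3.5665/2.4495 = 1.371417
a = ȳ − b·x̄ = 1.3 − 1.371417·4.5 = -4.871377
Set a + b·x = 4.0: x = (4.0 − (-4.871377)) / 1.371417 = 6.468766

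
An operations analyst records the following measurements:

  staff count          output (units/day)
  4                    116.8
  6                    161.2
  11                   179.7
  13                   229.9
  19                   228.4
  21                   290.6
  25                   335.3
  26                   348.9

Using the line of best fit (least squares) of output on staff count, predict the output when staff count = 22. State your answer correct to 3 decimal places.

n = 8, Σx = 125, Σy = 1890.8, Σxy = 34295.9, Σx² = 2445
Sxx = Σx² − (Σx)²/n = 2445 − 1953.125 = 491.875
Sxy = Σxy − (Σx)(Σy)/n = 34295.9 − 29543.75 = 4752.15
b = Sxy/Sxx = 4752.15/491.875 = 9.661296
a = ȳ − b·x̄ = 236.35 − 9.661296·15.625 = 85.392249
ŷ(22) = a + b·22 = 85.392249 + 9.661296·22 = 297.940762

297.941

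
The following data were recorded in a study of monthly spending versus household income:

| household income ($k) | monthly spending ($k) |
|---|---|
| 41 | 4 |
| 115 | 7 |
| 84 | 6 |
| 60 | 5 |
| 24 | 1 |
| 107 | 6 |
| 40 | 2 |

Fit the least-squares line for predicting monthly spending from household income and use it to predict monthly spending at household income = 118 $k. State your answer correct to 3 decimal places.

n = 7, Σx = 471, Σy = 31, Σxy = 2519, Σx² = 39187
Sxx = Σx² − (Σx)²/n = 39187 − 31691.571429 = 7495.428571
Sxy = Σxy − (Σx)(Σy)/n = 2519 − 2085.857143 = 433.142857
b = Sxy/Sxx = 433.142857/7495.428571 = 0.057788
a = ȳ − b·x̄ = 4.428571 − 0.057788·67.285714 = 0.540291
ŷ(118) = a + b·118 = 0.540291 + 0.057788·118 = 7.359228

7.359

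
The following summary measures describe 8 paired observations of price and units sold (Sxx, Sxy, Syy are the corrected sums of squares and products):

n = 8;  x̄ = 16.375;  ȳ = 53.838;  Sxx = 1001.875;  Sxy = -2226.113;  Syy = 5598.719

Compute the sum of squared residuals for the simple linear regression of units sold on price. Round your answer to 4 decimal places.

652.4142

b = Sxy/Sxx = -2226.113/1001.875 = -2.221947
SSE = Syy − b·Sxy = 5598.719 − (-2.221947)·(-2226.113) = 652.414233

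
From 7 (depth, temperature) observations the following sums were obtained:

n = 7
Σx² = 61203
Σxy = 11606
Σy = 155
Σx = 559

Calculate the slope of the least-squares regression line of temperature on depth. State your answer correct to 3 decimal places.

Sxx = Σx² − (Σx)²/n = 61203 − 44640.142857 = 16562.857143
Sxy = Σxy − (Σx)(Σy)/n = 11606 − 12377.857143 = -771.857143
b = Sxy/Sxx = -771.857143/16562.857143 = -0.046602

-0.047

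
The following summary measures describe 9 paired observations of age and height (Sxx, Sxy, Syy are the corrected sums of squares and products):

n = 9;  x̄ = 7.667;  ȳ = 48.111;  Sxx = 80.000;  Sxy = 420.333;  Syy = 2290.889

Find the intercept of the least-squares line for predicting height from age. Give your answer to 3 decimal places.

b = Sxy/Sxx = 420.333/80 = 5.254162
a = ȳ − b·x̄ = 48.111 − 5.254162·7.667 = 7.827336

7.827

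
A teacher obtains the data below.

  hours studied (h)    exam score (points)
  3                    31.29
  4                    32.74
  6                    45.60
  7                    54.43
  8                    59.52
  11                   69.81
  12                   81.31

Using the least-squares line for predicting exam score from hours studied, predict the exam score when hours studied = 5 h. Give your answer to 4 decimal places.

41.0108

n = 7, Σx = 51, Σy = 374.7, Σxy = 3099.23, Σx² = 439
Sxx = Σx² − (Σx)²/n = 439 − 371.571429 = 67.428571
Sxy = Σxy − (Σx)(Σy)/n = 3099.23 − 2729.957143 = 369.272857
b = Sxy/Sxx = 369.272857/67.428571 = 5.476504
a = ȳ − b·x̄ = 53.528571 − 5.476504·7.285714 = 13.628326
ŷ(5) = a + b·5 = 13.628326 + 5.476504·5 = 41.010847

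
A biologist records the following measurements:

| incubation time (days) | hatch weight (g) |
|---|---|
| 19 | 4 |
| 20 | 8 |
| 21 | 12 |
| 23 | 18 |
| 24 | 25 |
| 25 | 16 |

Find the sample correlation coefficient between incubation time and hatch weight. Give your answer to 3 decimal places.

0.857

n = 6, Σx = 132, Σy = 83, Σxy = 1902, Σx² = 2932, Σy² = 1429
Sxx = Σx² − (Σx)²/n = 2932 − 2904 = 28
Sxy = Σxy − (Σx)(Σy)/n = 1902 − 1826 = 76
Syy = Σy² − (Σy)²/n = 1429 − 1148.166667 = 280.833333
r = Sxy/√(Sxx·Syy) = 76/√(7863.333333) = 76/88.675438 = 0.857058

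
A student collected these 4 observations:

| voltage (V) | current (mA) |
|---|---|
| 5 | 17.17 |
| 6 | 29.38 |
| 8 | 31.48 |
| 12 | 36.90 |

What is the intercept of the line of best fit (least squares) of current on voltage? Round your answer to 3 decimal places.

n = 4, Σx = 31, Σy = 114.93, Σxy = 956.77, Σx² = 269
Sxx = Σx² − (Σx)²/n = 269 − 240.25 = 28.75
Sxy = Σxy − (Σx)(Σy)/n = 956.77 − 890.7075 = 66.0625
b = Sxy/Sxx = 66.0625/28.75 = 2.297826
a = ȳ − b·x̄ = 28.7325 − 2.297826·7.75 = 10.924348

10.924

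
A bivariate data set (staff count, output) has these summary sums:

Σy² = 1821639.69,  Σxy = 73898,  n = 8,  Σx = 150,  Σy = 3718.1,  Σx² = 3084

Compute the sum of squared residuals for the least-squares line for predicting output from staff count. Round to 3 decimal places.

Sxx = Σx² − (Σx)²/n = 3084 − 2812.5 = 271.5
Sxy = Σxy − (Σx)(Σy)/n = 73898 − 69714.375 = 4183.625
Syy = Σy² − (Σy)²/n = 1821639.69 − 1728033.45125 = 93606.23875
b = Sxy/Sxx = 4183.625/271.5 = 15.409300
SSE = Syy − b·Sxy = 93606.23875 − 15.409300·4183.625 = 29139.505267

29139.505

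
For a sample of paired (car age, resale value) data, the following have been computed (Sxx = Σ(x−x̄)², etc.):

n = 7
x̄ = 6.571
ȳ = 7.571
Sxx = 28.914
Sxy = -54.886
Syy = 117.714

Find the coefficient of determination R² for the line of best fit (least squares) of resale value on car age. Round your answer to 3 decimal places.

0.885

R² = Sxy²/(Sxx·Syy) = (-54.886)²/(28.914·117.714) = 0.885089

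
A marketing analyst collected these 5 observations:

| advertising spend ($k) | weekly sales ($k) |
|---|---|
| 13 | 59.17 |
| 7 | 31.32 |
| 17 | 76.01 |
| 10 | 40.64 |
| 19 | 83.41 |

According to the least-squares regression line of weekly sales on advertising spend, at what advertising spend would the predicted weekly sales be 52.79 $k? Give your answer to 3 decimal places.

12.020

n = 5, Σx = 66, Σy = 290.55, Σxy = 4271.81, Σx² = 968
Sxx = Σx² − (Σx)²/n = 968 − 871.2 = 96.8
Sxy = Σxy − (Σx)(Σy)/n = 4271.81 − 3835.26 = 436.55
b = Sxy/Sxx = 436.55/96.8 = 4.509814
a = ȳ − b·x̄ = 58.11 − 4.509814·13.2 = -1.419545
Set a + b·x = 52.79: x = (52.79 − (-1.419545)) / 4.509814 = 12.020350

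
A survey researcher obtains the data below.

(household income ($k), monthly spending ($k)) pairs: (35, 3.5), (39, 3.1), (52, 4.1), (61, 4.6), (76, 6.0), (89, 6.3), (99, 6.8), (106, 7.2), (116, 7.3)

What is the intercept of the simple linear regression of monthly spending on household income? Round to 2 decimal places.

1.39

n = 9, Σx = 673, Σy = 48.9, Σxy = 4037.1, Σx² = 57361
Sxx = Σx² − (Σx)²/n = 57361 − 50325.444444 = 7035.555556
Sxy = Σxy − (Σx)(Σy)/n = 4037.1 − 3656.633333 = 380.466667
b = Sxy/Sxx = 380.466667/7035.555556 = 0.054078
a = ȳ − b·x̄ = 5.433333 − 0.054078·74.777778 = 1.389523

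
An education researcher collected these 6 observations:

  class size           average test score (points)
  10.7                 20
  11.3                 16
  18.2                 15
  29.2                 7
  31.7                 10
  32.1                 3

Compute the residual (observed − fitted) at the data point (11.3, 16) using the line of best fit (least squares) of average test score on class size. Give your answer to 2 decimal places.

n = 6, Σx = 133.2, Σy = 71, Σxy = 1285.5, Σx² = 3461.36
Sxx = Σx² − (Σx)²/n = 3461.36 − 2957.04 = 504.32
Sxy = Σxy − (Σx)(Σy)/n = 1285.5 − 1576.2 = -290.7
b = Sxy/Sxx = -290.7/504.32 = -0.576420
a = ȳ − b·x̄ = 11.833333 − (-0.576420)·22.2 = 24.629851
ŷ(11.3) = 24.629851 + (-0.576420)·11.3 = 18.116308
residual = y − ŷ = 16 − 18.116308 = -2.116308

-2.12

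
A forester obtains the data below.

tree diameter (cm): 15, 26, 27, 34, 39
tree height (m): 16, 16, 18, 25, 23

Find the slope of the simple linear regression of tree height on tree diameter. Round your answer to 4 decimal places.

0.3791

n = 5, Σx = 141, Σy = 98, Σxy = 2889, Σx² = 4307
Sxx = Σx² − (Σx)²/n = 4307 − 3976.2 = 330.8
Sxy = Σxy − (Σx)(Σy)/n = 2889 − 2763.6 = 125.4
b = Sxy/Sxx = 125.4/330.8 = 0.379081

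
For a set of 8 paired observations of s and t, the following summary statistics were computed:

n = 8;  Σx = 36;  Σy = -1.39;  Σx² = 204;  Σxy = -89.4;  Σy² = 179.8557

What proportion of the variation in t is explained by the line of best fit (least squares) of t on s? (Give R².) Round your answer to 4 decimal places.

Sxx = Σx² − (Σx)²/n = 204 − 162 = 42
Sxy = Σxy − (Σx)(Σy)/n = -89.4 − (-6.255) = -83.145
Syy = Σy² − (Σy)²/n = 179.8557 − 0.241512 = 179.614188
R² = Sxy²/(Sxx·Syy) = (-83.145)²/(42·179.614188) = 0.916394

0.9164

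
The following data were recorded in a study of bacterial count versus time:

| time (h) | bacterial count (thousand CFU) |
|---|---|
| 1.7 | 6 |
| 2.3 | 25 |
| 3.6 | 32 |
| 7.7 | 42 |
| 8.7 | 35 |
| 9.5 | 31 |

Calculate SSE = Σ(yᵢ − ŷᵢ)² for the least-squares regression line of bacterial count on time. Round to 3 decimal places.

379.468

n = 6, Σx = 33.5, Σy = 171, Σxy = 1105.3, Σx² = 246.37, Σy² = 5635
Sxx = Σx² − (Σx)²/n = 246.37 − 187.041667 = 59.328333
Sxy = Σxy − (Σx)(Σy)/n = 1105.3 − 954.75 = 150.55
Syy = Σy² − (Σy)²/n = 5635 − 4873.5 = 761.5
b = Sxy/Sxx = 150.55/59.328333 = 2.537573
SSE = Syy − b·Sxy = 761.5 − 2.537573·150.55 = 379.468326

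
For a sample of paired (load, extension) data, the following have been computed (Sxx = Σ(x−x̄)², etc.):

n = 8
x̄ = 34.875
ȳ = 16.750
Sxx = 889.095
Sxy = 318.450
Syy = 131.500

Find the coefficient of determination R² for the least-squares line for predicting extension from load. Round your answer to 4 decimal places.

0.8674

R² = Sxy²/(Sxx·Syy) = (318.45)²/(889.095·131.5) = 0.867378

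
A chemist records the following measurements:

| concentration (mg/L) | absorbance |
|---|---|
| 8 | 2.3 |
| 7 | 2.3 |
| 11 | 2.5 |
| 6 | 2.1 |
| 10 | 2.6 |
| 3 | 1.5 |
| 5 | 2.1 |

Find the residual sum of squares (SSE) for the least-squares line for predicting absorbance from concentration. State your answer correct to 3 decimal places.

n = 7, Σx = 50, Σy = 15.4, Σxy = 115.6, Σx² = 404, Σy² = 34.66
Sxx = Σx² − (Σx)²/n = 404 − 357.142857 = 46.857143
Sxy = Σxy − (Σx)(Σy)/n = 115.6 − 110 = 5.6
Syy = Σy² − (Σy)²/n = 34.66 − 33.88 = 0.78
b = Sxy/Sxx = 5.6/46.857143 = 0.119512
SSE = Syy − b·Sxy = 0.78 − 0.119512·5.6 = 0.110732

0.111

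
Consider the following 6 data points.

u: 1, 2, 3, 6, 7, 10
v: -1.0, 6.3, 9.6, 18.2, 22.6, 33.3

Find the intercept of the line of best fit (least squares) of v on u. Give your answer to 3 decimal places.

n = 6, Σx = 29, Σy = 89, Σxy = 640.8, Σx² = 199
Sxx = Σx² − (Σx)²/n = 199 − 140.166667 = 58.833333
Sxy = Σxy − (Σx)(Σy)/n = 640.8 − 430.166667 = 210.633333
b = Sxy/Sxx = 210.633333/58.833333 = 3.580170
a = ȳ − b·x̄ = 14.833333 − 3.580170·4.833333 = -2.470822

-2.471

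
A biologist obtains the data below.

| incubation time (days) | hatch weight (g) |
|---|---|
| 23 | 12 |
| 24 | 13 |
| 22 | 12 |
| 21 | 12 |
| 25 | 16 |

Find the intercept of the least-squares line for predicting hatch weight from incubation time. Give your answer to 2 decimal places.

n = 5, Σx = 115, Σy = 65, Σxy = 1504, Σx² = 2655
Sxx = Σx² − (Σx)²/n = 2655 − 2645 = 10
Sxy = Σxy − (Σx)(Σy)/n = 1504 − 1495 = 9
b = Sxy/Sxx = 9/10 = 0.9
a = ȳ − b·x̄ = 13 − 0.9·23 = -7.7

-7.70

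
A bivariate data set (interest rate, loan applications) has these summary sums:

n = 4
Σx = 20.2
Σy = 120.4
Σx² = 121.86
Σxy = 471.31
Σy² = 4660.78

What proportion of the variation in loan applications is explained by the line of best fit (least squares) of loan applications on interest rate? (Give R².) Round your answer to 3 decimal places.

0.908

Sxx = Σx² − (Σx)²/n = 121.86 − 102.01 = 19.85
Sxy = Σxy − (Σx)(Σy)/n = 471.31 − 608.02 = -136.71
Syy = Σy² − (Σy)²/n = 4660.78 − 3624.04 = 1036.74
R² = Sxy²/(Sxx·Syy) = (-136.71)²/(19.85·1036.74) = 0.908176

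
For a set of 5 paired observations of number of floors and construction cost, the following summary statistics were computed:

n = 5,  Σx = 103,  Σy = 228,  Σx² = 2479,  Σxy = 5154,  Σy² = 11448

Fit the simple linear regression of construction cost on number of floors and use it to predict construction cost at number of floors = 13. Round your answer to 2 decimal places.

35.87

Sxx = Σx² − (Σx)²/n = 2479 − 2121.8 = 357.2
Sxy = Σxy − (Σx)(Σy)/n = 5154 − 4696.8 = 457.2
b = Sxy/Sxx = 457.2/357.2 = 1.279955
a = ȳ − b·x̄ = 45.6 − 1.279955·20.6 = 19.232923
ŷ(13) = a + b·13 = 19.232923 + 1.279955·13 = 35.872340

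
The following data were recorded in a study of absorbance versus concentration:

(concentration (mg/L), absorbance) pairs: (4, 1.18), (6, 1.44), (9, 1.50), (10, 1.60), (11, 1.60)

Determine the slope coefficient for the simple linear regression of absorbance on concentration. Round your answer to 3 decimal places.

0.056

n = 5, Σx = 40, Σy = 7.32, Σxy = 60.46, Σx² = 354
Sxx = Σx² − (Σx)²/n = 354 − 320 = 34
Sxy = Σxy − (Σx)(Σy)/n = 60.46 − 58.56 = 1.9
b = Sxy/Sxx = 1.9/34 = 0.055882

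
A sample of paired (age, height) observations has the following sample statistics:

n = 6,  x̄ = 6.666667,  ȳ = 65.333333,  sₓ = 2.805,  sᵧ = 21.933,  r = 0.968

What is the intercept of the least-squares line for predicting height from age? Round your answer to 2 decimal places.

14.87

b = r · sᵧ/sₓ = 0.968 · 21.933/2.805 = 7.569035
a = ȳ − b·x̄ = 65.333333 − 7.569035·6.666667 = 14.873095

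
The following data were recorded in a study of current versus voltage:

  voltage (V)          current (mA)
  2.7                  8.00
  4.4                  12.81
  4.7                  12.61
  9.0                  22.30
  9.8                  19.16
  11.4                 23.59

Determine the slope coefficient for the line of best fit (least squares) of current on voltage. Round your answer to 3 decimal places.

n = 6, Σx = 42, Σy = 98.47, Σxy = 794.625, Σx² = 355.74
Sxx = Σx² − (Σx)²/n = 355.74 − 294 = 61.74
Sxy = Σxy − (Σx)(Σy)/n = 794.625 − 689.29 = 105.335
b = Sxy/Sxx = 105.335/61.74 = 1.706106

1.706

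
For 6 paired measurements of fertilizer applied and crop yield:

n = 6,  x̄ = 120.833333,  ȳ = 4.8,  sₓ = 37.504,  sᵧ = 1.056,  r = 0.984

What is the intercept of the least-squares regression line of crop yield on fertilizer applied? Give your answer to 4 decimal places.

b = r · sᵧ/sₓ = 0.984 · 1.056/37.504 = 0.027706
a = ȳ − b·x̄ = 4.8 − 0.027706·120.833333 = 1.452133

1.4521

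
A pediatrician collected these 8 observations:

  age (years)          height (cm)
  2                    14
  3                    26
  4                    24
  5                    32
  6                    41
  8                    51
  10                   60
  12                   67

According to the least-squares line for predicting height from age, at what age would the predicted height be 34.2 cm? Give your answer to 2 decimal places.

5.27

n = 8, Σx = 50, Σy = 315, Σxy = 2420, Σx² = 398
Sxx = Σx² − (Σx)²/n = 398 − 312.5 = 85.5
Sxy = Σxy − (Σx)(Σy)/n = 2420 − 1968.75 = 451.25
b = Sxy/Sxx = 451.25/85.5 = 5.277778
a = ȳ − b·x̄ = 39.375 − 5.277778·6.25 = 6.388889
Set a + b·x = 34.2: x = (34.2 − 6.388889) / 5.277778 = 5.269474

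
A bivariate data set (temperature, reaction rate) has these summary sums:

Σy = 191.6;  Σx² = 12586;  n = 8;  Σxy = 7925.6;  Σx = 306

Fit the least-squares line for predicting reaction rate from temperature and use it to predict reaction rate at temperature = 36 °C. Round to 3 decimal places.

Sxx = Σx² − (Σx)²/n = 12586 − 11704.5 = 881.5
Sxy = Σxy − (Σx)(Σy)/n = 7925.6 − 7328.7 = 596.9
b = Sxy/Sxx = 596.9/881.5 = 0.677141
a = ȳ − b·x̄ = 23.95 − 0.677141·38.25 = -1.950652
ŷ(36) = a + b·36 = -1.950652 + 0.677141·36 = 22.426432

22.426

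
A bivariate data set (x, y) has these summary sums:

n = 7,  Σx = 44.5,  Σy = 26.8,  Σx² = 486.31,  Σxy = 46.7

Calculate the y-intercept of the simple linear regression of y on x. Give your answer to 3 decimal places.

7.694

Sxx = Σx² − (Σx)²/n = 486.31 − 282.892857 = 203.417143
Sxy = Σxy − (Σx)(Σy)/n = 46.7 − 170.371429 = -123.671429
b = Sxy/Sxx = -123.671429/203.417143 = -0.607970
a = ȳ − b·x̄ = 3.828571 − (-0.607970)·6.357143 = 7.693521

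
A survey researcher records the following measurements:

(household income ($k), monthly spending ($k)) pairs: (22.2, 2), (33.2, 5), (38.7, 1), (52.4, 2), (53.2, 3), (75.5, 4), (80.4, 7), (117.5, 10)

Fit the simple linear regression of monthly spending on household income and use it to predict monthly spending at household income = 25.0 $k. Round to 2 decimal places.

1.47

n = 8, Σx = 473.1, Σy = 34, Σxy = 2553.3, Σx² = 34639.43
Sxx = Σx² − (Σx)²/n = 34639.43 − 27977.95125 = 6661.47875
Sxy = Σxy − (Σx)(Σy)/n = 2553.3 − 2010.675 = 542.625
b = Sxy/Sxx = 542.625/6661.47875 = 0.081457
a = ȳ − b·x̄ = 4.25 − 0.081457·59.1375 = -0.567172
ŷ(25.0) = a + b·25.0 = -0.567172 + 0.081457·25 = 1.469257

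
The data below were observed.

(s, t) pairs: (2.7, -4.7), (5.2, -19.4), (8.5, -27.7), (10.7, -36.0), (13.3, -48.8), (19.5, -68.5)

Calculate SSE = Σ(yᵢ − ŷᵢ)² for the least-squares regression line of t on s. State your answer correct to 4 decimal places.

22.7904

n = 6, Σx = 59.9, Σy = -205.1, Σxy = -2719.01, Σx² = 778.21, Σy² = 9535.43
Sxx = Σx² − (Σx)²/n = 778.21 − 598.001667 = 180.208333
Sxy = Σxy − (Σx)(Σy)/n = -2719.01 − (-2047.581667) = -671.428333
Syy = Σy² − (Σy)²/n = 9535.43 − 7011.001667 = 2524.428333
b = Sxy/Sxx = -671.428333/180.208333 = -3.725845
SSE = Syy − b·Sxy = 2524.428333 − (-3.725845)·(-671.428333) = 22.790377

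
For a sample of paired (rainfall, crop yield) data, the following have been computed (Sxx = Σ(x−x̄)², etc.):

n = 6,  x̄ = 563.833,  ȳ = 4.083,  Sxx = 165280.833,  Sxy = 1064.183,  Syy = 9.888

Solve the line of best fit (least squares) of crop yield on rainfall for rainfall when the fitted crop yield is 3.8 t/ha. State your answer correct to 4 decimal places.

b = Sxy/Sxx = 1064.183/165280.833 = 0.006439
a = ȳ − b·x̄ = 4.083 − 0.006439·563.833 = 0.452685
Set a + b·x = 3.8: x = (3.8 − 0.452685) / 0.006439 = 519.879586

519.8796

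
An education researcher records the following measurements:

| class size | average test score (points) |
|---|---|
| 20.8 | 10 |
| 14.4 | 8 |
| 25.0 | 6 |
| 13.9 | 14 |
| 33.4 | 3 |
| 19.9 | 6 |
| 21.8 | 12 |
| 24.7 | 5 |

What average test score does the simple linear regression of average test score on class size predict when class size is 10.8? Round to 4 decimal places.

n = 8, Σx = 173.9, Σy = 64, Σxy = 1272.5, Σx² = 4055.11
Sxx = Σx² − (Σx)²/n = 4055.11 − 3780.15125 = 274.95875
Sxy = Σxy − (Σx)(Σy)/n = 1272.5 − 1391.2 = -118.7
b = Sxy/Sxx = -118.7/274.95875 = -0.431701
a = ȳ − b·x̄ = 8 − (-0.431701)·21.7375 = 17.384103
ŷ(10.8) = a + b·10.8 = 17.384103 + (-0.431701)·10.8 = 12.721731

12.7217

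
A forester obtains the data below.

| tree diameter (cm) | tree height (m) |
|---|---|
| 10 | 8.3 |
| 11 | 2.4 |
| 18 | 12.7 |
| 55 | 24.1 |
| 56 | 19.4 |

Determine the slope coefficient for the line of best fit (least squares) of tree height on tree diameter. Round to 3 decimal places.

0.337

n = 5, Σx = 150, Σy = 66.9, Σxy = 2749.9, Σx² = 6706
Sxx = Σx² − (Σx)²/n = 6706 − 4500 = 2206
Sxy = Σxy − (Σx)(Σy)/n = 2749.9 − 2007 = 742.9
b = Sxy/Sxx = 742.9/2206 = 0.336763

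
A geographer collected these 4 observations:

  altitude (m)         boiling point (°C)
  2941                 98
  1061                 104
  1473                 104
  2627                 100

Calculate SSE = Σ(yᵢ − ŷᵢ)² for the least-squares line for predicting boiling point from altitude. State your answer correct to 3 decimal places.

n = 4, Σx = 8102, Σy = 406, Σxy = 814454, Σx² = 18846060, Σy² = 41236
Sxx = Σx² − (Σx)²/n = 18846060 − 16410601 = 2435459
Sxy = Σxy − (Σx)(Σy)/n = 814454 − 822353 = -7899
Syy = Σy² − (Σy)²/n = 41236 − 41209 = 27
b = Sxy/Sxx = -7899/2435459 = -0.003243
SSE = Syy − b·Sxy = 27 − (-0.003243)·(-7899) = 1.380927

1.381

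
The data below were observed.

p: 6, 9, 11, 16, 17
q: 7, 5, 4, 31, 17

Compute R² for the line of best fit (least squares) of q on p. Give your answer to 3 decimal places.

0.572

n = 5, Σx = 59, Σy = 64, Σxy = 916, Σx² = 783, Σy² = 1340
Sxx = Σx² − (Σx)²/n = 783 − 696.2 = 86.8
Sxy = Σxy − (Σx)(Σy)/n = 916 − 755.2 = 160.8
Syy = Σy² − (Σy)²/n = 1340 − 819.2 = 520.8
R² = Sxy²/(Sxx·Syy) = (160.8)²/(86.8·520.8) = 0.571981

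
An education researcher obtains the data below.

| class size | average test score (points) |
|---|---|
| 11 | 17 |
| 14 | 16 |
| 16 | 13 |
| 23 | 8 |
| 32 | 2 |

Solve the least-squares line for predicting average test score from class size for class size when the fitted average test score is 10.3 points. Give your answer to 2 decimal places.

n = 5, Σx = 96, Σy = 56, Σxy = 867, Σx² = 2126
Sxx = Σx² − (Σx)²/n = 2126 − 1843.2 = 282.8
Sxy = Σxy − (Σx)(Σy)/n = 867 − 1075.2 = -208.2
b = Sxy/Sxx = -208.2/282.8 = -0.736209
a = ȳ − b·x̄ = 11.2 − (-0.736209)·19.2 = 25.335219
Set a + b·x = 10.3: x = (10.3 − 25.335219) / (-0.736209) = 20.422478

20.42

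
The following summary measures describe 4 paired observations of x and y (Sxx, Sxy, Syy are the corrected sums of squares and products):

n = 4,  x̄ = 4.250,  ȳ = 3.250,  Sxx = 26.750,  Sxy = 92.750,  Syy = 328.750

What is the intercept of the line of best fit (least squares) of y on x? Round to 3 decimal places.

b = Sxy/Sxx = 92.75/26.75 = 3.467290
a = ȳ − b·x̄ = 3.25 − 3.467290·4.25 = -11.485981

-11.486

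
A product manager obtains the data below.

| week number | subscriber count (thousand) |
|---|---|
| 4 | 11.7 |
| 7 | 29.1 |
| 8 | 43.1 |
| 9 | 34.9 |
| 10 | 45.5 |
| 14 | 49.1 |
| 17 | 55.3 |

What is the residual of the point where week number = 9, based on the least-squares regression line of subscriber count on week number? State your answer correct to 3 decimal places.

n = 7, Σx = 69, Σy = 268.7, Σxy = 2991.9, Σx² = 795
Sxx = Σx² − (Σx)²/n = 795 − 680.142857 = 114.857143
Sxy = Σxy − (Σx)(Σy)/n = 2991.9 − 2648.614286 = 343.285714
b = Sxy/Sxx = 343.285714/114.857143 = 2.988806
a = ȳ − b·x̄ = 38.385714 − 2.988806·9.857143 = 8.924627
ŷ(9) = 8.924627 + 2.988806·9 = 35.823881
residual = y − ŷ = 34.9 − 35.823881 = -0.923881

-0.924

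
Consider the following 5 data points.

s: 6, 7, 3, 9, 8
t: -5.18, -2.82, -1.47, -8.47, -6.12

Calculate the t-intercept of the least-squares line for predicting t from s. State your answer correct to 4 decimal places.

1.9200

n = 5, Σx = 33, Σy = -24.06, Σxy = -180.42, Σx² = 239
Sxx = Σx² − (Σx)²/n = 239 − 217.8 = 21.2
Sxy = Σxy − (Σx)(Σy)/n = -180.42 − (-158.796) = -21.624
b = Sxy/Sxx = -21.624/21.2 = -1.02
a = ȳ − b·x̄ = -4.812 − (-1.02)·6.6 = 1.92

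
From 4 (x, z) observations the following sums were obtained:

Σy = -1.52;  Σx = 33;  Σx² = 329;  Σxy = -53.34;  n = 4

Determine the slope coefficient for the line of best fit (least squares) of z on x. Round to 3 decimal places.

-0.719

Sxx = Σx² − (Σx)²/n = 329 − 272.25 = 56.75
Sxy = Σxy − (Σx)(Σy)/n = -53.34 − (-12.54) = -40.8
b = Sxy/Sxx = -40.8/56.75 = -0.718943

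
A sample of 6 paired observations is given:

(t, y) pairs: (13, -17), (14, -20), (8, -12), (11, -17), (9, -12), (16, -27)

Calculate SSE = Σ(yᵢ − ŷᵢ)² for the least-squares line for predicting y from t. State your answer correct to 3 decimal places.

n = 6, Σx = 71, Σy = -105, Σxy = -1324, Σx² = 887, Σy² = 1995
Sxx = Σx² − (Σx)²/n = 887 − 840.166667 = 46.833333
Sxy = Σxy − (Σx)(Σy)/n = -1324 − (-1242.5) = -81.5
Syy = Σy² − (Σy)²/n = 1995 − 1837.5 = 157.5
b = Sxy/Sxx = -81.5/46.833333 = -1.740214
SSE = Syy − b·Sxy = 157.5 − (-1.740214)·(-81.5) = 15.672598

15.673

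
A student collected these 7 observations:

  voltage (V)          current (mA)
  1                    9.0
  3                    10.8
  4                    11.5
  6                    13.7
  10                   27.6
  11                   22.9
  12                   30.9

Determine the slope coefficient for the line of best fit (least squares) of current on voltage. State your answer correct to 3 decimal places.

n = 7, Σx = 47, Σy = 126.4, Σxy = 1068.3, Σx² = 427
Sxx = Σx² − (Σx)²/n = 427 − 315.571429 = 111.428571
Sxy = Σxy − (Σx)(Σy)/n = 1068.3 − 848.685714 = 219.614286
b = Sxy/Sxx = 219.614286/111.428571 = 1.970897

1.971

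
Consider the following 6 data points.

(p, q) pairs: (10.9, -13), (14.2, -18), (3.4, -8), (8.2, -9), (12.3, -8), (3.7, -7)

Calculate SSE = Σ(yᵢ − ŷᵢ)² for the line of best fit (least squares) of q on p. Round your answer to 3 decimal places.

42.182

n = 6, Σx = 52.7, Σy = -63, Σxy = -622.6, Σx² = 564.23, Σy² = 751
Sxx = Σx² − (Σx)²/n = 564.23 − 462.881667 = 101.348333
Sxy = Σxy − (Σx)(Σy)/n = -622.6 − (-553.35) = -69.25
Syy = Σy² − (Σy)²/n = 751 − 661.5 = 89.5
b = Sxy/Sxx = -69.25/101.348333 = -0.683287
SSE = Syy − b·Sxy = 89.5 − (-0.683287)·(-69.25) = 42.182374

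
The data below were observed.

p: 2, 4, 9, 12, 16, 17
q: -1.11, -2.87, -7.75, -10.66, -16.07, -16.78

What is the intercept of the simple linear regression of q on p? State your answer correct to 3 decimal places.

n = 6, Σx = 60, Σy = -55.24, Σxy = -753.75, Σx² = 790
Sxx = Σx² − (Σx)²/n = 790 − 600 = 190
Sxy = Σxy − (Σx)(Σy)/n = -753.75 − (-552.4) = -201.35
b = Sxy/Sxx = -201.35/190 = -1.059737
a = ȳ − b·x̄ = -9.206667 − (-1.059737)·10 = 1.390702

1.391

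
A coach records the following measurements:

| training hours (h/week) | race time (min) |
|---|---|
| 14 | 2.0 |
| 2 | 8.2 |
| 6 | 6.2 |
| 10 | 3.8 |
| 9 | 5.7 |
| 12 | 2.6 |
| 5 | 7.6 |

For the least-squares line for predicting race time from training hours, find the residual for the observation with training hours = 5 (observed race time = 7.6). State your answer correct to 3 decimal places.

0.604

n = 7, Σx = 58, Σy = 36.1, Σxy = 240.1, Σx² = 586
Sxx = Σx² − (Σx)²/n = 586 − 480.571429 = 105.428571
Sxy = Σxy − (Σx)(Σy)/n = 240.1 − 299.114286 = -59.014286
b = Sxy/Sxx = -59.014286/105.428571 = -0.559756
a = ȳ − b·x̄ = 5.157143 − (-0.559756)·8.285714 = 9.795122
ŷ(5) = 9.795122 + (-0.559756)·5 = 6.996341
residual = y − ŷ = 7.6 − 6.996341 = 0.603659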